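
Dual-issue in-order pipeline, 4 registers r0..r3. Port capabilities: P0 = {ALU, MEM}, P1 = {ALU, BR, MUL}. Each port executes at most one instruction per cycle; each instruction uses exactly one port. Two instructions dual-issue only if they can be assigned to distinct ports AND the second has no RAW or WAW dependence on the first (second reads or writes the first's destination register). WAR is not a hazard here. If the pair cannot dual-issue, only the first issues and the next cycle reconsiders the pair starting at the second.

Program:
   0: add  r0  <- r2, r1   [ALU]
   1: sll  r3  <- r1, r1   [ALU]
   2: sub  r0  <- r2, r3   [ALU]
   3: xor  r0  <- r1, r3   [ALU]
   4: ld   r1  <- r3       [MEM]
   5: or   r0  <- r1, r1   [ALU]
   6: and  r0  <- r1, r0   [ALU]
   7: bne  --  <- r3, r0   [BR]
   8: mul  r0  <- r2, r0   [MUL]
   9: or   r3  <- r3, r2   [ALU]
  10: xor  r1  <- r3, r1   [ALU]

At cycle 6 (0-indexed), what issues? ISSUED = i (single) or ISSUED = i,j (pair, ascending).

ISSUED = 8,9

  cy0 -> i0&i1 (add+sll) pair
  cy1 -> i2 (sub) WAW r0
  cy2 -> i3&i4 (xor+ld) pair
  cy3 -> i5 (or) RAW+WAW r0
  cy4 -> i6 (and) RAW r0
  cy5 -> i7 (bne) no-port BR/MUL
  cy6 -> i8&i9 (mul+or) pair
  cy7 -> i10 (xor) tail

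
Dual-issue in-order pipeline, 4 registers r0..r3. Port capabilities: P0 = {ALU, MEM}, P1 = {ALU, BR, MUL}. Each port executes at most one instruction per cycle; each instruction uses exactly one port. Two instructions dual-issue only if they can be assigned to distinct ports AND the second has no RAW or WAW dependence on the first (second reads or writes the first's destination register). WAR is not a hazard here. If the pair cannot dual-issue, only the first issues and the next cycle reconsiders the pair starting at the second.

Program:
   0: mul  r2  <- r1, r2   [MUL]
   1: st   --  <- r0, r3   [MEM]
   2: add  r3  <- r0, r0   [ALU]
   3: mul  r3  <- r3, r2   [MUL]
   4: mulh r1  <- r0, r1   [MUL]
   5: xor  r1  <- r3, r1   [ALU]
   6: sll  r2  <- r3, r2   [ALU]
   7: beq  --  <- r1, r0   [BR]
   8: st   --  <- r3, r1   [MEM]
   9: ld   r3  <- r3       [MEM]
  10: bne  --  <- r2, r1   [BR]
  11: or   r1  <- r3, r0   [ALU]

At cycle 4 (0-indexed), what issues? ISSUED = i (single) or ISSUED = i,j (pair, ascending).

t=0 i0/i1:mul.MUL/st.MEM ; 2-wide
t=1 i2:add.ALU ; RAW+WAW r3
t=2 i3:mul.MUL ; no-port MUL/MUL
t=3 i4:mulh.MUL ; RAW+WAW r1
t=4 i5/i6:xor.ALU/sll.ALU ; 2-wide
t=5 i7/i8:beq.BR/st.MEM ; 2-wide
t=6 i9/i10:ld.MEM/bne.BR ; 2-wide
t=7 i11:or.ALU ; tail

ISSUED = 5,6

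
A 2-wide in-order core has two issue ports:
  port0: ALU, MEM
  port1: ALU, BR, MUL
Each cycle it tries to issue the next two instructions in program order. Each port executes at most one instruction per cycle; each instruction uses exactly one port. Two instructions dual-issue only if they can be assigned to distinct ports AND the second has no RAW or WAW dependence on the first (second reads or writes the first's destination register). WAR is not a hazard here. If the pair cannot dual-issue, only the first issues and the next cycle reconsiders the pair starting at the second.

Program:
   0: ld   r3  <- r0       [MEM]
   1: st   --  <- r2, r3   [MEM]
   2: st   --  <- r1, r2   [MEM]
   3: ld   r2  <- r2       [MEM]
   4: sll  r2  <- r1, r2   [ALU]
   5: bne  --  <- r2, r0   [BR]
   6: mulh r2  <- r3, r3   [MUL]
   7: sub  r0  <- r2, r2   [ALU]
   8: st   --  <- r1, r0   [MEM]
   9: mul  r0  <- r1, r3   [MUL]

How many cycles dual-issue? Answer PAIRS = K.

PAIRS = 1

#0 head=0: ld i0 no-port MEM/MEM
#1 head=1: st i1 no-port MEM/MEM
#2 head=2: st i2 no-port MEM/MEM
#3 head=3: ld i3 RAW+WAW r2
#4 head=4: sll i4 RAW r2
#5 head=5: bne i5 no-port BR/MUL
#6 head=6: mulh i6 RAW r2
#7 head=7: sub i7 RAW r0
#8 head=8: st/mul i8&i9 2-wide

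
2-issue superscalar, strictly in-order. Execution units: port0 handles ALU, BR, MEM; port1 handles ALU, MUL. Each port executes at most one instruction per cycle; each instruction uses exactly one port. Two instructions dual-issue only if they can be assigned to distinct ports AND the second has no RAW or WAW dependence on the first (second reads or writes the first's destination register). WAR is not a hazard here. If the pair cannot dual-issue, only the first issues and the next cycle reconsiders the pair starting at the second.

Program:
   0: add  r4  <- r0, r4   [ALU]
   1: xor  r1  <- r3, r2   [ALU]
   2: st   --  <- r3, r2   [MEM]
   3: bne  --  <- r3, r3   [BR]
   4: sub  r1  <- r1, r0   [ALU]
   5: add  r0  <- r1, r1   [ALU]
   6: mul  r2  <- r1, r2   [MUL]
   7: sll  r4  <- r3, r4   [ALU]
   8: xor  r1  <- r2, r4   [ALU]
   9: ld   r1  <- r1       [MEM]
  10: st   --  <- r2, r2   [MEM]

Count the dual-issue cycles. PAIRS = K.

PAIRS = 3

0. add.ALU xor.ALU @i0/i1  | pair
1. st.MEM @i2  | no-port MEM/BR
2. bne.BR sub.ALU @i3/i4  | pair
3. add.ALU mul.MUL @i5/i6  | pair
4. sll.ALU @i7  | RAW r4
5. xor.ALU @i8  | RAW+WAW r1
6. ld.MEM @i9  | no-port MEM/MEM
7. st.MEM @i10  | tail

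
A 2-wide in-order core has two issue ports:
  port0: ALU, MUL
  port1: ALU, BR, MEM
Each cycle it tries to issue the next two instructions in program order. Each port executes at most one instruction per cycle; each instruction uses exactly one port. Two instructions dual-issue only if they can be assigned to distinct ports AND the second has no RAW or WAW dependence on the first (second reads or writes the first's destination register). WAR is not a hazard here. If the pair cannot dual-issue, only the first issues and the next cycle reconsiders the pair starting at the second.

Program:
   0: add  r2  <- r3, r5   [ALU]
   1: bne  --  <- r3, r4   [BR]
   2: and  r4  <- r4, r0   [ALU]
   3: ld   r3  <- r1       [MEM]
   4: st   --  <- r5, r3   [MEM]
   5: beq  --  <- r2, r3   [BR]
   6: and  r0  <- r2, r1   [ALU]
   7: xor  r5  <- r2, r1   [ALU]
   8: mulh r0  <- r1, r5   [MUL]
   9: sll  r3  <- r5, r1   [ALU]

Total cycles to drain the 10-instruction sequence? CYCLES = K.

CYCLES = 6

0. add.ALU+bne.BR @i0/i1  | dual
1. and.ALU+ld.MEM @i2/i3  | dual
2. st.MEM @i4  | no-port MEM/BR
3. beq.BR+and.ALU @i5/i6  | dual
4. xor.ALU @i7  | RAW r5
5. mulh.MUL+sll.ALU @i8/i9  | dual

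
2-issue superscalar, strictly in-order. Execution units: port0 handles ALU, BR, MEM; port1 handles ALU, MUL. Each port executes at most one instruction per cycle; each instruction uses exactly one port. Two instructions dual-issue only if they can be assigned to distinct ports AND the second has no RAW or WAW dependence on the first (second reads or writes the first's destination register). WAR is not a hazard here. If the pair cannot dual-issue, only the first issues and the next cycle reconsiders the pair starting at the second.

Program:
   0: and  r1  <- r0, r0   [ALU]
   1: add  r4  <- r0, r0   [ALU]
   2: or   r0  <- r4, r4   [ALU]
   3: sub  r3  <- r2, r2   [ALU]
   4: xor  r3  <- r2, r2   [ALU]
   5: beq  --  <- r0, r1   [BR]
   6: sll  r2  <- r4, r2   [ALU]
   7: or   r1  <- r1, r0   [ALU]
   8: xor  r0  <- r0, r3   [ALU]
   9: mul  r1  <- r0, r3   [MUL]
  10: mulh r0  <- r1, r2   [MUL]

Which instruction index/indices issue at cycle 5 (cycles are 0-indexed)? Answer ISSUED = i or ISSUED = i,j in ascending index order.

#0 head=0: and.ALU;add.ALU i0+i1 2-wide
#1 head=2: or.ALU;sub.ALU i2+i3 2-wide
#2 head=4: xor.ALU;beq.BR i4+i5 2-wide
#3 head=6: sll.ALU;or.ALU i6+i7 2-wide
#4 head=8: xor.ALU i8 RAW r0
#5 head=9: mul.MUL i9 no-port MUL/MUL
#6 head=10: mulh.MUL i10 tail

ISSUED = 9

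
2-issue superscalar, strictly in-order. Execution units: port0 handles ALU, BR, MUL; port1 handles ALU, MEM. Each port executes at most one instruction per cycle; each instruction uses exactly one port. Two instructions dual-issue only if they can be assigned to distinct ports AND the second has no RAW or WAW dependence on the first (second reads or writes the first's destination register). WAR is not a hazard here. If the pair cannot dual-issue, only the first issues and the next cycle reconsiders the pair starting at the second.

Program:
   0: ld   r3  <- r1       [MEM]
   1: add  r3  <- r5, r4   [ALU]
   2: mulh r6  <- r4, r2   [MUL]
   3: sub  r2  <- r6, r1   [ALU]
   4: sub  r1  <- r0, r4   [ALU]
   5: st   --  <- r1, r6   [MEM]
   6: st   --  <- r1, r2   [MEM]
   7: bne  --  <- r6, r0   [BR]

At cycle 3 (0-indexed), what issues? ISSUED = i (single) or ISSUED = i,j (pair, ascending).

ISSUED = 5

c0: i0 ld  WAW r3
c1: i1+i2 add/mulh  2-wide
c2: i3+i4 sub/sub  2-wide
c3: i5 st  no-port MEM/MEM
c4: i6+i7 st/bne  2-wide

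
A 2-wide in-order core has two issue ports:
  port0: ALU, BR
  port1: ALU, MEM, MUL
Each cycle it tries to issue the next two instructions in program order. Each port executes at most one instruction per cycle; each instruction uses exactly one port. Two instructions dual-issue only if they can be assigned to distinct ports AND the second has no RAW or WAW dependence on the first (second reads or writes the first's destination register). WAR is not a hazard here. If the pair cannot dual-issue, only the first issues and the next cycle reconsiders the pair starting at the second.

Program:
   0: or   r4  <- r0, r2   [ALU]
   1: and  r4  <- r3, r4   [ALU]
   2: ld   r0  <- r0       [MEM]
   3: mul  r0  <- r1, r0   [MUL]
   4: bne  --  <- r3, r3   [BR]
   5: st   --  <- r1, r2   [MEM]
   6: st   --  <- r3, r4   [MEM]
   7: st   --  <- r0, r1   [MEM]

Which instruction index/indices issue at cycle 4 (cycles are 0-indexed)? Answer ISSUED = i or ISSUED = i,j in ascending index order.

[0] i0  or  -- RAW+WAW r4
[1] i1&i2  and+ld  -- dual
[2] i3&i4  mul+bne  -- dual
[3] i5  st  -- no-port MEM/MEM
[4] i6  st  -- no-port MEM/MEM
[5] i7  st  -- tail

ISSUED = 6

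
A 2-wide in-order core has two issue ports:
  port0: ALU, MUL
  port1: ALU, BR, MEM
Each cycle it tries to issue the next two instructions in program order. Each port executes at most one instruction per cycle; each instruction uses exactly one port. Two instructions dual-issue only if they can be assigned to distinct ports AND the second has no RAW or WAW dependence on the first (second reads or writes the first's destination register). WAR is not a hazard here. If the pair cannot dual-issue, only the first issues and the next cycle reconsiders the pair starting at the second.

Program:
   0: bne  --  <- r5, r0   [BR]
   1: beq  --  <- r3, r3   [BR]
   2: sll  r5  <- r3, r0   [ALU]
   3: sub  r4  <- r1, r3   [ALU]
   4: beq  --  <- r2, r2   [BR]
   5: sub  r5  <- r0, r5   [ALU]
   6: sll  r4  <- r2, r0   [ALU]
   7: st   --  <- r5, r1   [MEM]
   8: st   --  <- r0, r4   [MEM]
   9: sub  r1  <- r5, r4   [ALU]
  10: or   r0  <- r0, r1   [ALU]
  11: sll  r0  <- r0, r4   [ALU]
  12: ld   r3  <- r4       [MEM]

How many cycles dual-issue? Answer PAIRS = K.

0. bne.BR @i0  | no-port BR/BR
1. beq.BR;sll.ALU @i1,i2  | 2-wide
2. sub.ALU;beq.BR @i3,i4  | 2-wide
3. sub.ALU;sll.ALU @i5,i6  | 2-wide
4. st.MEM @i7  | no-port MEM/MEM
5. st.MEM;sub.ALU @i8,i9  | 2-wide
6. or.ALU @i10  | RAW+WAW r0
7. sll.ALU;ld.MEM @i11,i12  | 2-wide

PAIRS = 5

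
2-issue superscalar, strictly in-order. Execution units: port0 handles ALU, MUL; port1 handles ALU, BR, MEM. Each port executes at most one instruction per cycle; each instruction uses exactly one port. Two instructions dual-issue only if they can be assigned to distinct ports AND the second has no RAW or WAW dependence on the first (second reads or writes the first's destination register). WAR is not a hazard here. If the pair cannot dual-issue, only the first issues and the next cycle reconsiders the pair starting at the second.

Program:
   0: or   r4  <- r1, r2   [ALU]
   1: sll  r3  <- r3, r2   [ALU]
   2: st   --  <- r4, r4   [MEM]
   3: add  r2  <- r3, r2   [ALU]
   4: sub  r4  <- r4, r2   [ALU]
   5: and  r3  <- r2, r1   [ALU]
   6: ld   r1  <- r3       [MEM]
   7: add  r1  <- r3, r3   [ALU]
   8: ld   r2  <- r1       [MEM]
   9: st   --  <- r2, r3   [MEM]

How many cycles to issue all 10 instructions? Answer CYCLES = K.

CYCLES = 7

  cy0 -> i0,i1 (or;sll) pair
  cy1 -> i2,i3 (st;add) pair
  cy2 -> i4,i5 (sub;and) pair
  cy3 -> i6 (ld) WAW r1
  cy4 -> i7 (add) RAW r1
  cy5 -> i8 (ld) no-port MEM/MEM
  cy6 -> i9 (st) tail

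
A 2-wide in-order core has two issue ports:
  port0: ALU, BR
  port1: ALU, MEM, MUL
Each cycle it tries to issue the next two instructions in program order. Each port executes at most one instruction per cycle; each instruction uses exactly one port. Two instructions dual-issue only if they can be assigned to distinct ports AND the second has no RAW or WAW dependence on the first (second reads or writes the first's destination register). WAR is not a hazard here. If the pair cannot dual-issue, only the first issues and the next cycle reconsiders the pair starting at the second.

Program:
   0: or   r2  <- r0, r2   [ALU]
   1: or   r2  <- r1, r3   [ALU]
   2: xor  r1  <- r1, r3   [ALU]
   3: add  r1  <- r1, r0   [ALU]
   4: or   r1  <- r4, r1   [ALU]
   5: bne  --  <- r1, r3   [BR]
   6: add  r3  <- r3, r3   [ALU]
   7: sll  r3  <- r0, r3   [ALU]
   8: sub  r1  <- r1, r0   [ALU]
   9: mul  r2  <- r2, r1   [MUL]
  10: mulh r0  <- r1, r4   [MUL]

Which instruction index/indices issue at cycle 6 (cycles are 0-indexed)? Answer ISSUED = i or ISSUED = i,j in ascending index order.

[0] i0  or.ALU  -- WAW r2
[1] i1+i2  or.ALU/xor.ALU  -- pair
[2] i3  add.ALU  -- RAW+WAW r1
[3] i4  or.ALU  -- RAW r1
[4] i5+i6  bne.BR/add.ALU  -- pair
[5] i7+i8  sll.ALU/sub.ALU  -- pair
[6] i9  mul.MUL  -- no-port MUL/MUL
[7] i10  mulh.MUL  -- tail

ISSUED = 9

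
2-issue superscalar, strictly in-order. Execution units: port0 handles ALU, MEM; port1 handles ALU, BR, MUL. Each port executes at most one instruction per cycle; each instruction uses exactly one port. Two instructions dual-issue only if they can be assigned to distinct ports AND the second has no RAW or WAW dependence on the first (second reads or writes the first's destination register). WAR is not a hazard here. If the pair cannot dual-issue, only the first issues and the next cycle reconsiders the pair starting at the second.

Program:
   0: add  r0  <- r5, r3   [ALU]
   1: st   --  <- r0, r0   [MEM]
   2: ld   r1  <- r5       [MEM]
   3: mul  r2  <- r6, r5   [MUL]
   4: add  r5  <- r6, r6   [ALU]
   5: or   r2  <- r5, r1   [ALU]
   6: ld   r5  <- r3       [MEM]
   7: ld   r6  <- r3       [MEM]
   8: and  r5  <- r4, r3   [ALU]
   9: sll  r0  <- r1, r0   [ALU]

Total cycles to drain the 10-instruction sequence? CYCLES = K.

t=0 i0:add.ALU ; RAW r0
t=1 i1:st.MEM ; no-port MEM/MEM
t=2 i2,i3:ld.MEM+mul.MUL ; dual
t=3 i4:add.ALU ; RAW r5
t=4 i5,i6:or.ALU+ld.MEM ; dual
t=5 i7,i8:ld.MEM+and.ALU ; dual
t=6 i9:sll.ALU ; tail

CYCLES = 7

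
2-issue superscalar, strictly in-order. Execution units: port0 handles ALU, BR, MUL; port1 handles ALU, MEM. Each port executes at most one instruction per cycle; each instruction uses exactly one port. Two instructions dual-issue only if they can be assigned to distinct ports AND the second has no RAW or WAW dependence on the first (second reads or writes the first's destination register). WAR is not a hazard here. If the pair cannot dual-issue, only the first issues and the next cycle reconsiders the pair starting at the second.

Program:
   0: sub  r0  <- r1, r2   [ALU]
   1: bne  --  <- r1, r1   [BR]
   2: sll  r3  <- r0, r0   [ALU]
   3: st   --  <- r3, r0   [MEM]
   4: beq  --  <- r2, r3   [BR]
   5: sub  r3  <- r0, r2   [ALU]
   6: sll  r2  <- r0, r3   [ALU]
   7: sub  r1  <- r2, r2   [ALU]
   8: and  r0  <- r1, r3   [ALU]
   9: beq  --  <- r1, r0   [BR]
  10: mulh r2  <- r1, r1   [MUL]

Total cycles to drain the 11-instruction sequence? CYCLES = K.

  cy0 -> i0/i1 (sub.ALU+bne.BR) dual
  cy1 -> i2 (sll.ALU) RAW r3
  cy2 -> i3/i4 (st.MEM+beq.BR) dual
  cy3 -> i5 (sub.ALU) RAW r3
  cy4 -> i6 (sll.ALU) RAW r2
  cy5 -> i7 (sub.ALU) RAW r1
  cy6 -> i8 (and.ALU) RAW r0
  cy7 -> i9 (beq.BR) no-port BR/MUL
  cy8 -> i10 (mulh.MUL) tail

CYCLES = 9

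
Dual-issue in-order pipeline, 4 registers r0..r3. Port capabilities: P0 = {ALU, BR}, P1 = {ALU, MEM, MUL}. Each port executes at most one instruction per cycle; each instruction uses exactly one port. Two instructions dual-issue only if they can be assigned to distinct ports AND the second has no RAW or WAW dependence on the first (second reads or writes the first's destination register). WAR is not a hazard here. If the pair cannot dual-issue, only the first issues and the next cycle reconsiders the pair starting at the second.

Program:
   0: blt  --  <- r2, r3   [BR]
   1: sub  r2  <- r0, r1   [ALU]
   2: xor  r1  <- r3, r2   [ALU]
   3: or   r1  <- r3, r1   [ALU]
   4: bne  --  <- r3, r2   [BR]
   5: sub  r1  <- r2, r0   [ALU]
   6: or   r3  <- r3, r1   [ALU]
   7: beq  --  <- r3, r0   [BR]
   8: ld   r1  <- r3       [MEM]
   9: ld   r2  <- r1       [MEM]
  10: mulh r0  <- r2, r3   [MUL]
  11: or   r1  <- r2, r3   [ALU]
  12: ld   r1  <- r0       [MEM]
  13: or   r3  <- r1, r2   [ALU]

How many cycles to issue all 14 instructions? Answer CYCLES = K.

t=0 i0&i1:blt/sub ; dual
t=1 i2:xor ; RAW+WAW r1
t=2 i3&i4:or/bne ; dual
t=3 i5:sub ; RAW r1
t=4 i6:or ; RAW r3
t=5 i7&i8:beq/ld ; dual
t=6 i9:ld ; no-port MEM/MUL
t=7 i10&i11:mulh/or ; dual
t=8 i12:ld ; RAW r1
t=9 i13:or ; tail

CYCLES = 10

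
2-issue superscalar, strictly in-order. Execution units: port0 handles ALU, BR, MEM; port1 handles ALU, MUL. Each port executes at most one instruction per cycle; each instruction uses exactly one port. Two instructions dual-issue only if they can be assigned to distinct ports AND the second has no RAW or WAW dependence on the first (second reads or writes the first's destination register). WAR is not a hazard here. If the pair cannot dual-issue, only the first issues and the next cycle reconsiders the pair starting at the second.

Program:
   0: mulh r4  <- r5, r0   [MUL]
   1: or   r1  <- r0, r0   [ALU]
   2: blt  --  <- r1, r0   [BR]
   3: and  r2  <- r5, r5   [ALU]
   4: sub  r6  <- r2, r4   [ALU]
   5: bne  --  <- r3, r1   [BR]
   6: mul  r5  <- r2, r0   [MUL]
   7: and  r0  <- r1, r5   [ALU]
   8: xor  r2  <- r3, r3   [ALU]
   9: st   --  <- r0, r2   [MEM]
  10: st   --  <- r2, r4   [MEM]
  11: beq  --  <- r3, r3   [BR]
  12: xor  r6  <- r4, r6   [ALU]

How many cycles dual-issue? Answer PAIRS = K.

PAIRS = 5

c0: i0+i1 mulh.MUL/or.ALU  pair
c1: i2+i3 blt.BR/and.ALU  pair
c2: i4+i5 sub.ALU/bne.BR  pair
c3: i6 mul.MUL  RAW r5
c4: i7+i8 and.ALU/xor.ALU  pair
c5: i9 st.MEM  no-port MEM/MEM
c6: i10 st.MEM  no-port MEM/BR
c7: i11+i12 beq.BR/xor.ALU  pair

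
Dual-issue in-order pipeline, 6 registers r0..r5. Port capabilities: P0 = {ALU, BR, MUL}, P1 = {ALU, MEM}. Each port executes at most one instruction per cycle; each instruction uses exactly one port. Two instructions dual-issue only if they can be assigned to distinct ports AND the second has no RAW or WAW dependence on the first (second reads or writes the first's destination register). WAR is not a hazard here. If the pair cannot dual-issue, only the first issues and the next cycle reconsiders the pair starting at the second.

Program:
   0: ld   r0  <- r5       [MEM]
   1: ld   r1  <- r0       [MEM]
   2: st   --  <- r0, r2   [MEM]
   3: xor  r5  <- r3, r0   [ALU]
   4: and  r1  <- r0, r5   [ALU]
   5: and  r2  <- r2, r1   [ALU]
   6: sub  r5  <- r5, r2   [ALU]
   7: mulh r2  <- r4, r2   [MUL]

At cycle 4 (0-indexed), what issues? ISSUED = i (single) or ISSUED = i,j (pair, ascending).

ISSUED = 5

  cy0 -> i0 (ld) no-port MEM/MEM
  cy1 -> i1 (ld) no-port MEM/MEM
  cy2 -> i2/i3 (st+xor) 2-wide
  cy3 -> i4 (and) RAW r1
  cy4 -> i5 (and) RAW r2
  cy5 -> i6/i7 (sub+mulh) 2-wide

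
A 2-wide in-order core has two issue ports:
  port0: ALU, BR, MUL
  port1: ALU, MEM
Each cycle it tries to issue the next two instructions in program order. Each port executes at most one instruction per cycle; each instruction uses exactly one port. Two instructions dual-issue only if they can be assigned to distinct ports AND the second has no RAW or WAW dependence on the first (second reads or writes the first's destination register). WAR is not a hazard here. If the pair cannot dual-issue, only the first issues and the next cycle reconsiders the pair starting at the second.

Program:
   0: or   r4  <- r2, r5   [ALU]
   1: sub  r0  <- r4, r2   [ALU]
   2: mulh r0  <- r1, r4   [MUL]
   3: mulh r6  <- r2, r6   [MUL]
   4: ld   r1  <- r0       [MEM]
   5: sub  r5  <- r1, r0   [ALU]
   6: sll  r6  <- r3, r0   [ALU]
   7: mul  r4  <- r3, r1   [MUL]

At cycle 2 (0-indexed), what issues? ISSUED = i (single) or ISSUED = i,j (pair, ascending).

ISSUED = 2

#0 head=0: or i0 RAW r4
#1 head=1: sub i1 WAW r0
#2 head=2: mulh i2 no-port MUL/MUL
#3 head=3: mulh;ld i3/i4 pair
#4 head=5: sub;sll i5/i6 pair
#5 head=7: mul i7 tail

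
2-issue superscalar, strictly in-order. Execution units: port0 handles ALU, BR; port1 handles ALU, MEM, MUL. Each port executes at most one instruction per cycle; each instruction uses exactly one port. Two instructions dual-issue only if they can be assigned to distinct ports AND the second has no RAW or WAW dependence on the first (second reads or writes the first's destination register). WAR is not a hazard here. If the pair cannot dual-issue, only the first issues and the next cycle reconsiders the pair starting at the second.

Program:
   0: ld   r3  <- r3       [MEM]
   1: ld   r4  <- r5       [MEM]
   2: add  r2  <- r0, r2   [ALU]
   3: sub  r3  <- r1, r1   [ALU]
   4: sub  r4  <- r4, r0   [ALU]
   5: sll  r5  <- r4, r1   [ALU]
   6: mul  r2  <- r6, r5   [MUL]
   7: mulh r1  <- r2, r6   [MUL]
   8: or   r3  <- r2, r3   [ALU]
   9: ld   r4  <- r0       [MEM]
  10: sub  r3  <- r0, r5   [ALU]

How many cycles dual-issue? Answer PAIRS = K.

PAIRS = 4

t=0 i0:ld.MEM ; no-port MEM/MEM
t=1 i1/i2:ld.MEM add.ALU ; pair
t=2 i3/i4:sub.ALU sub.ALU ; pair
t=3 i5:sll.ALU ; RAW r5
t=4 i6:mul.MUL ; no-port MUL/MUL
t=5 i7/i8:mulh.MUL or.ALU ; pair
t=6 i9/i10:ld.MEM sub.ALU ; pair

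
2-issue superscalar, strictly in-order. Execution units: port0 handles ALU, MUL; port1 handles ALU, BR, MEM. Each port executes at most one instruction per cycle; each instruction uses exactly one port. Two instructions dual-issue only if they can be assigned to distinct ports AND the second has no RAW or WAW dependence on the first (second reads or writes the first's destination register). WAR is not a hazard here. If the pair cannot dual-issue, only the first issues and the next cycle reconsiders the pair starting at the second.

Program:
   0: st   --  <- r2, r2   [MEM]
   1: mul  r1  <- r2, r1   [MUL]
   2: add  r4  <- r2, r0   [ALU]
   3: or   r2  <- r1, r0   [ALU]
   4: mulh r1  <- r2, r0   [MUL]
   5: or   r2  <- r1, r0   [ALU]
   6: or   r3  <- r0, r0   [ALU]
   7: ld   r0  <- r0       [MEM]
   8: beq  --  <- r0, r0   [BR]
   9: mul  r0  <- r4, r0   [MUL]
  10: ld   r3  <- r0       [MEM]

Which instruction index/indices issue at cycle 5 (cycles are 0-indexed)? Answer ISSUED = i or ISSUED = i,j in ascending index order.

t=0 i0+i1:st/mul ; 2-wide
t=1 i2+i3:add/or ; 2-wide
t=2 i4:mulh ; RAW r1
t=3 i5+i6:or/or ; 2-wide
t=4 i7:ld ; no-port MEM/BR
t=5 i8+i9:beq/mul ; 2-wide
t=6 i10:ld ; tail

ISSUED = 8,9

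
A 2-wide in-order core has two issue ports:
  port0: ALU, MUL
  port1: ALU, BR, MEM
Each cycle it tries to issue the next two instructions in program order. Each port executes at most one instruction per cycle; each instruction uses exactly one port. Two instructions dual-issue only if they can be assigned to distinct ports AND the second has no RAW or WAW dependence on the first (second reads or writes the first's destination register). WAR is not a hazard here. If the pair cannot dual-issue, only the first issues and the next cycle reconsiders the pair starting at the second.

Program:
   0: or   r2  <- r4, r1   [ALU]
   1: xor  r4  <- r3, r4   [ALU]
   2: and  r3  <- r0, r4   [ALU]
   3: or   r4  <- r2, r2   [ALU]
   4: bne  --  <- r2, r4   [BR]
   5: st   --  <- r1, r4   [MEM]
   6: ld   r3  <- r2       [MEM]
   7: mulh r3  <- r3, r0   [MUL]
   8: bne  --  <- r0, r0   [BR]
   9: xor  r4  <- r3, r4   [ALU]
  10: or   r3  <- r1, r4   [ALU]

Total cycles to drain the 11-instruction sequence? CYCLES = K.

  cy0 -> i0/i1 (or xor) 2-wide
  cy1 -> i2/i3 (and or) 2-wide
  cy2 -> i4 (bne) no-port BR/MEM
  cy3 -> i5 (st) no-port MEM/MEM
  cy4 -> i6 (ld) RAW+WAW r3
  cy5 -> i7/i8 (mulh bne) 2-wide
  cy6 -> i9 (xor) RAW r4
  cy7 -> i10 (or) tail

CYCLES = 8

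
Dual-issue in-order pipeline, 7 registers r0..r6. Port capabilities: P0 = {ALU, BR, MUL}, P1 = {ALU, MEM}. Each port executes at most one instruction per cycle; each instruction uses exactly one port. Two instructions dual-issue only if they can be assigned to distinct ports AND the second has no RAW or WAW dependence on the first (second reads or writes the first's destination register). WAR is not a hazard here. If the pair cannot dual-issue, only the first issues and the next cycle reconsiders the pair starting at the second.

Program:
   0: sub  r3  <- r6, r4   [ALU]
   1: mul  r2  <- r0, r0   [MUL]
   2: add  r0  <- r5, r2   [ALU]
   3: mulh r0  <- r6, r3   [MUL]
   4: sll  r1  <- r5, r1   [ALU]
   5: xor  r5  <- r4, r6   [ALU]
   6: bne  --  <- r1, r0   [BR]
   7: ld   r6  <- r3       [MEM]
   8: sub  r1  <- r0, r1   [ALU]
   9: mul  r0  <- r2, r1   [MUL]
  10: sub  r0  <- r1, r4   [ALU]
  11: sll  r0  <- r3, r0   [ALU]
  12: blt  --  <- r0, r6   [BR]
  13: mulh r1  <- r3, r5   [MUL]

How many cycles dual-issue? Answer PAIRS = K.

PAIRS = 4

#0 head=0: sub/mul i0,i1 2-wide
#1 head=2: add i2 WAW r0
#2 head=3: mulh/sll i3,i4 2-wide
#3 head=5: xor/bne i5,i6 2-wide
#4 head=7: ld/sub i7,i8 2-wide
#5 head=9: mul i9 WAW r0
#6 head=10: sub i10 RAW+WAW r0
#7 head=11: sll i11 RAW r0
#8 head=12: blt i12 no-port BR/MUL
#9 head=13: mulh i13 tail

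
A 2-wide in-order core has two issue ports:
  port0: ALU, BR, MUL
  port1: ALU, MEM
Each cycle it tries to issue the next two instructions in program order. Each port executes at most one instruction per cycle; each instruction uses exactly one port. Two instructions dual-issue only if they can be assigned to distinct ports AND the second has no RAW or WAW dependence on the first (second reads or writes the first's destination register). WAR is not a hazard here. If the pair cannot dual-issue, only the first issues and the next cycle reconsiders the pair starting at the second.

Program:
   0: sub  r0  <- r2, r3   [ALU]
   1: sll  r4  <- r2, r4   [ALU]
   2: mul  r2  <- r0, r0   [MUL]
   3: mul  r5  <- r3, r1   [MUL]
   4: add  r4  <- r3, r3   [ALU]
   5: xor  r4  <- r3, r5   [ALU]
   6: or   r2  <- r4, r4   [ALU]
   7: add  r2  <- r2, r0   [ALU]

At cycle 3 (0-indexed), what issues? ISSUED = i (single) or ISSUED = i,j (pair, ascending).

ISSUED = 5

0. sub.ALU;sll.ALU @i0/i1  | pair
1. mul.MUL @i2  | no-port MUL/MUL
2. mul.MUL;add.ALU @i3/i4  | pair
3. xor.ALU @i5  | RAW r4
4. or.ALU @i6  | RAW+WAW r2
5. add.ALU @i7  | tail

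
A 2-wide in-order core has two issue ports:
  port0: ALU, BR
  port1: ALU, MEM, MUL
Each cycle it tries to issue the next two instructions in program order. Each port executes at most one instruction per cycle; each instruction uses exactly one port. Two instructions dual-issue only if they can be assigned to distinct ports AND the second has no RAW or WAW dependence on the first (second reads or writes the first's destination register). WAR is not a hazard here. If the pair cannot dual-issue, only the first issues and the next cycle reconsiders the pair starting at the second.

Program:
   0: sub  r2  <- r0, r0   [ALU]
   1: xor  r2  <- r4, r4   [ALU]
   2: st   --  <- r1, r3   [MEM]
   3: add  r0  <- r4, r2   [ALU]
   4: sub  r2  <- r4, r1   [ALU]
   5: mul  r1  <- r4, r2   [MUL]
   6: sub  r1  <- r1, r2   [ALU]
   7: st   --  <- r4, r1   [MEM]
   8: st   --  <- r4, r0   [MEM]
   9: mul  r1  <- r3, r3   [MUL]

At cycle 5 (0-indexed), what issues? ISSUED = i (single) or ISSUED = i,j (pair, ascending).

ISSUED = 7

c0: i0 sub.ALU  WAW r2
c1: i1,i2 xor.ALU/st.MEM  dual
c2: i3,i4 add.ALU/sub.ALU  dual
c3: i5 mul.MUL  RAW+WAW r1
c4: i6 sub.ALU  RAW r1
c5: i7 st.MEM  no-port MEM/MEM
c6: i8 st.MEM  no-port MEM/MUL
c7: i9 mul.MUL  tail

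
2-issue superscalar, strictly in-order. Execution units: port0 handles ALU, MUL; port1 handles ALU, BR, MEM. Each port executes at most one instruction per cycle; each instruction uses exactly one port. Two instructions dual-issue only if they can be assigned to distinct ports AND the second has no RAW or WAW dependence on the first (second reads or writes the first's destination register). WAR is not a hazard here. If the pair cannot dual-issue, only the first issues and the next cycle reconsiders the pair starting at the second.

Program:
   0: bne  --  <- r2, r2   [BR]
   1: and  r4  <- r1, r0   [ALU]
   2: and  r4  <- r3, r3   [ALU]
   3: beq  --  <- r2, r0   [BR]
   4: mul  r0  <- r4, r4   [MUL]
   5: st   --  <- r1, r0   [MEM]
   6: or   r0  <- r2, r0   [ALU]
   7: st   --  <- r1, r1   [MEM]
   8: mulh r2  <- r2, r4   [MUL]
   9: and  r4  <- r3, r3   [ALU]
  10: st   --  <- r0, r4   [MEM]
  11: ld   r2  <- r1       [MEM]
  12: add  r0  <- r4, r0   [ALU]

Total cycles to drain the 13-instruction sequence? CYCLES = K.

CYCLES = 8

#0 head=0: bne.BR+and.ALU i0/i1 pair
#1 head=2: and.ALU+beq.BR i2/i3 pair
#2 head=4: mul.MUL i4 RAW r0
#3 head=5: st.MEM+or.ALU i5/i6 pair
#4 head=7: st.MEM+mulh.MUL i7/i8 pair
#5 head=9: and.ALU i9 RAW r4
#6 head=10: st.MEM i10 no-port MEM/MEM
#7 head=11: ld.MEM+add.ALU i11/i12 pair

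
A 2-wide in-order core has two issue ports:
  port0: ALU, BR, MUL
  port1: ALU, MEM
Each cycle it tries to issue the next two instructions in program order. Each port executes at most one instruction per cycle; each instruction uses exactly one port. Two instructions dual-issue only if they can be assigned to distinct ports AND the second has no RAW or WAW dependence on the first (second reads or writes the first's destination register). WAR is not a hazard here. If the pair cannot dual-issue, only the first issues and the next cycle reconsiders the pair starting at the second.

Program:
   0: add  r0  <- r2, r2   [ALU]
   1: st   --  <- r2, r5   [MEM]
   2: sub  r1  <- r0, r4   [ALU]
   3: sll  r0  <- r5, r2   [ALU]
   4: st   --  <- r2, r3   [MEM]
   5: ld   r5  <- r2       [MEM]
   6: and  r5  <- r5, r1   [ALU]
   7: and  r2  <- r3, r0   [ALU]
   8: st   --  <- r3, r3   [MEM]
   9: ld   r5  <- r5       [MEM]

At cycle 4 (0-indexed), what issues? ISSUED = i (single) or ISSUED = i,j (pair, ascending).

0. add st @i0,i1  | pair
1. sub sll @i2,i3  | pair
2. st @i4  | no-port MEM/MEM
3. ld @i5  | RAW+WAW r5
4. and and @i6,i7  | pair
5. st @i8  | no-port MEM/MEM
6. ld @i9  | tail

ISSUED = 6,7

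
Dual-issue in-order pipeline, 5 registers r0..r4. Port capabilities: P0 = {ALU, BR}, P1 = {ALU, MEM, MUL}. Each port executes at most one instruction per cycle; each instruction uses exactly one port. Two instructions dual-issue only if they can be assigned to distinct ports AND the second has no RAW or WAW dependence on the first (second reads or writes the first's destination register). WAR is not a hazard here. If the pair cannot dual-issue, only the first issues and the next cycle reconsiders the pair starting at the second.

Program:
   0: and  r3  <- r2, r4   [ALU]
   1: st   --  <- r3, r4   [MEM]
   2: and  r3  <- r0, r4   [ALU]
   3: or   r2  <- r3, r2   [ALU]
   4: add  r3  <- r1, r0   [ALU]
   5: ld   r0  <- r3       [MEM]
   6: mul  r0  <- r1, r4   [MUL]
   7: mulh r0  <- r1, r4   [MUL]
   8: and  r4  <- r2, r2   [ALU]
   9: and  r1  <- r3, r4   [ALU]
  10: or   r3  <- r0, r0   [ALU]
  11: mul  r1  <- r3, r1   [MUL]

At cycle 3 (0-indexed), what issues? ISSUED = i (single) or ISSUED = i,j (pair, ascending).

0. and.ALU @i0  | RAW r3
1. st.MEM and.ALU @i1+i2  | dual
2. or.ALU add.ALU @i3+i4  | dual
3. ld.MEM @i5  | no-port MEM/MUL
4. mul.MUL @i6  | no-port MUL/MUL
5. mulh.MUL and.ALU @i7+i8  | dual
6. and.ALU or.ALU @i9+i10  | dual
7. mul.MUL @i11  | tail

ISSUED = 5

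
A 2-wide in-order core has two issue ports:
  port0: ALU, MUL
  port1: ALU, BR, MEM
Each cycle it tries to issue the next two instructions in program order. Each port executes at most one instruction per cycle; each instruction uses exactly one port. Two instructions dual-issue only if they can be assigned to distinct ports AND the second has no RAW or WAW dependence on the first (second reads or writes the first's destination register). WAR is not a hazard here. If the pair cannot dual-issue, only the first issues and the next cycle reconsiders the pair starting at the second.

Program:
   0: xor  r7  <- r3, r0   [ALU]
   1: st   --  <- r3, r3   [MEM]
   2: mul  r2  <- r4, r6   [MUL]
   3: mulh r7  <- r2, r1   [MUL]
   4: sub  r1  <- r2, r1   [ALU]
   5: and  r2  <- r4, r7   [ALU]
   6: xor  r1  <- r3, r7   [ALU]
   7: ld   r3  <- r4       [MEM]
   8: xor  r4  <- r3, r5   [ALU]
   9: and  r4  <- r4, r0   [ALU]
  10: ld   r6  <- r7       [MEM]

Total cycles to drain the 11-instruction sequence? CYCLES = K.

c0: i0&i1 xor;st  2-wide
c1: i2 mul  no-port MUL/MUL
c2: i3&i4 mulh;sub  2-wide
c3: i5&i6 and;xor  2-wide
c4: i7 ld  RAW r3
c5: i8 xor  RAW+WAW r4
c6: i9&i10 and;ld  2-wide

CYCLES = 7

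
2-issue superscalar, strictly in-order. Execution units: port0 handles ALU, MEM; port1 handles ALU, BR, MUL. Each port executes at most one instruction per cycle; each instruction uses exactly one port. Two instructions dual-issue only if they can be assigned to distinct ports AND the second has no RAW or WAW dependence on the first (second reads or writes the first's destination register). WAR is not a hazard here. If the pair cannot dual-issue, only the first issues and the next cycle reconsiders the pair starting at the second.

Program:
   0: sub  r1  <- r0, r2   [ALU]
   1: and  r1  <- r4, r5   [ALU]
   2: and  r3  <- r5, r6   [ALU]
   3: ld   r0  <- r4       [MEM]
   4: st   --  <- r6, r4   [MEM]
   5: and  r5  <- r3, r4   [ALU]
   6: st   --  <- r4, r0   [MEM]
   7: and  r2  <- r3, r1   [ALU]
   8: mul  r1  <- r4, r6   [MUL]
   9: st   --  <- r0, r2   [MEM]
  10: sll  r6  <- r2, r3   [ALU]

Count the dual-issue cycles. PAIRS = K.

PAIRS = 4

t=0 i0:sub ; WAW r1
t=1 i1&i2:and+and ; 2-wide
t=2 i3:ld ; no-port MEM/MEM
t=3 i4&i5:st+and ; 2-wide
t=4 i6&i7:st+and ; 2-wide
t=5 i8&i9:mul+st ; 2-wide
t=6 i10:sll ; tail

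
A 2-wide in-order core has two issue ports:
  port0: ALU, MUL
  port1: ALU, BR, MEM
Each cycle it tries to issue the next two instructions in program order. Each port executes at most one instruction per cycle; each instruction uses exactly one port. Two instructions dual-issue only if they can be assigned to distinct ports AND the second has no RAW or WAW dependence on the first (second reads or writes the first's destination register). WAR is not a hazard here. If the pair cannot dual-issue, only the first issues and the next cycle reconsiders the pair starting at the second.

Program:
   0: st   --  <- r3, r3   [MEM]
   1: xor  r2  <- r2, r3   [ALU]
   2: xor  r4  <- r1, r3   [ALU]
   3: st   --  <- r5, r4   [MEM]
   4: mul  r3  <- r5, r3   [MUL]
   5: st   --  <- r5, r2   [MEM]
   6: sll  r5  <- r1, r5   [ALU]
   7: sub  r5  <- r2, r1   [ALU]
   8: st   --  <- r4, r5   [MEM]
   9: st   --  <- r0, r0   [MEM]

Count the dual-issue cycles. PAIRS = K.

PAIRS = 3

#0 head=0: st.MEM;xor.ALU i0+i1 dual
#1 head=2: xor.ALU i2 RAW r4
#2 head=3: st.MEM;mul.MUL i3+i4 dual
#3 head=5: st.MEM;sll.ALU i5+i6 dual
#4 head=7: sub.ALU i7 RAW r5
#5 head=8: st.MEM i8 no-port MEM/MEM
#6 head=9: st.MEM i9 tail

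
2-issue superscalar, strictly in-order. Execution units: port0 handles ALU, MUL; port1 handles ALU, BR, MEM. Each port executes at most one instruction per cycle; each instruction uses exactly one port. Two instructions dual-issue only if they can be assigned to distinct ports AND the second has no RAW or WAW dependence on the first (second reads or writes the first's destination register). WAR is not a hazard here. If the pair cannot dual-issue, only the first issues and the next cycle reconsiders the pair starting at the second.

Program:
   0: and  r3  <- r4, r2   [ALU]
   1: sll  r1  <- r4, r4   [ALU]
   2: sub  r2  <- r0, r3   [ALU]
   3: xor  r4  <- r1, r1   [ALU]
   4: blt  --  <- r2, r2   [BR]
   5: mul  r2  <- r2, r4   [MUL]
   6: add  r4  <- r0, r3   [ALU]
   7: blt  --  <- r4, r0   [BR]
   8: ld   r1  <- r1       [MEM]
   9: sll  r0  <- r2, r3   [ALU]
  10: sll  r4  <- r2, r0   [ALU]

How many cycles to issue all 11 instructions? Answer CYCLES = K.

t=0 i0,i1:and.ALU sll.ALU ; 2-wide
t=1 i2,i3:sub.ALU xor.ALU ; 2-wide
t=2 i4,i5:blt.BR mul.MUL ; 2-wide
t=3 i6:add.ALU ; RAW r4
t=4 i7:blt.BR ; no-port BR/MEM
t=5 i8,i9:ld.MEM sll.ALU ; 2-wide
t=6 i10:sll.ALU ; tail

CYCLES = 7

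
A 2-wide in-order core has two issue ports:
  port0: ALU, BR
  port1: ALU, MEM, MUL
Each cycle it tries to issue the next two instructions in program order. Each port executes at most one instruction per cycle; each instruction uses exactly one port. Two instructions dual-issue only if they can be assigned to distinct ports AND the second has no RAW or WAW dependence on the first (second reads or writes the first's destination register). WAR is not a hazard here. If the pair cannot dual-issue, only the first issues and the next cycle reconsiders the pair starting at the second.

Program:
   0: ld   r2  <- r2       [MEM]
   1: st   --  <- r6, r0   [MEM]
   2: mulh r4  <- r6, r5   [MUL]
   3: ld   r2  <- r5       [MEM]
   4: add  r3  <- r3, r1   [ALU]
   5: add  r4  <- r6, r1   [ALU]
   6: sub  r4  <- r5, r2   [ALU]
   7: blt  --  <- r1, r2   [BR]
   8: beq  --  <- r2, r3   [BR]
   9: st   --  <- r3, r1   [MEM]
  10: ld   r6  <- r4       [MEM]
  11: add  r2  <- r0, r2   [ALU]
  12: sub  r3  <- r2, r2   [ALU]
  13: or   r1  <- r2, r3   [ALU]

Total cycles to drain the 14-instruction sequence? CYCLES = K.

#0 head=0: ld i0 no-port MEM/MEM
#1 head=1: st i1 no-port MEM/MUL
#2 head=2: mulh i2 no-port MUL/MEM
#3 head=3: ld;add i3,i4 pair
#4 head=5: add i5 WAW r4
#5 head=6: sub;blt i6,i7 pair
#6 head=8: beq;st i8,i9 pair
#7 head=10: ld;add i10,i11 pair
#8 head=12: sub i12 RAW r3
#9 head=13: or i13 tail

CYCLES = 10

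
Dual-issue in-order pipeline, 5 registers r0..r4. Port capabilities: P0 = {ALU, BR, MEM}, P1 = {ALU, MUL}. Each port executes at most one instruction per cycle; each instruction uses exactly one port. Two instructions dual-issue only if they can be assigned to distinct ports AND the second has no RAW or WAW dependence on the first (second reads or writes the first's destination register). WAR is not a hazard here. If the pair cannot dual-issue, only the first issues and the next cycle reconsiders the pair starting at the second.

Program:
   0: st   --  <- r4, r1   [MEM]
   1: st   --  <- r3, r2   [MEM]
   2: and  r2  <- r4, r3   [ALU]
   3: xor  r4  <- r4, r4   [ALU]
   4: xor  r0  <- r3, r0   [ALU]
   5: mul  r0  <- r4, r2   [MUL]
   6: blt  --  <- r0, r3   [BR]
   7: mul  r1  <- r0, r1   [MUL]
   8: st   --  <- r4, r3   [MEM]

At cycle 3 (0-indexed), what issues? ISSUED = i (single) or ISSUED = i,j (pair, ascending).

c0: i0 st.MEM  no-port MEM/MEM
c1: i1/i2 st.MEM and.ALU  2-wide
c2: i3/i4 xor.ALU xor.ALU  2-wide
c3: i5 mul.MUL  RAW r0
c4: i6/i7 blt.BR mul.MUL  2-wide
c5: i8 st.MEM  tail

ISSUED = 5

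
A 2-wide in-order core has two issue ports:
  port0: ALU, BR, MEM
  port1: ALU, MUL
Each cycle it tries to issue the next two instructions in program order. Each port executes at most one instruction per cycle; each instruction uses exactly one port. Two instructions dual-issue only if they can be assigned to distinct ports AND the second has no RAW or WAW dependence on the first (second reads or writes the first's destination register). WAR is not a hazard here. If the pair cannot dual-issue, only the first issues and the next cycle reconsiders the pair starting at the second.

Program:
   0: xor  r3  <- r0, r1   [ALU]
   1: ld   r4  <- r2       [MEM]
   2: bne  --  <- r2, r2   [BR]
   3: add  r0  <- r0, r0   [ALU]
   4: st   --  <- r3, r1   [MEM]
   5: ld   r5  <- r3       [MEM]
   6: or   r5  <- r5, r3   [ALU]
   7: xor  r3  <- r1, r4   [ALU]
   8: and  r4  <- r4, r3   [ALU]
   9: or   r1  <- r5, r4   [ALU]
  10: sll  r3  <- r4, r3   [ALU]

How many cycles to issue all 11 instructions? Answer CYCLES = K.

CYCLES = 7

t=0 i0&i1:xor.ALU;ld.MEM ; pair
t=1 i2&i3:bne.BR;add.ALU ; pair
t=2 i4:st.MEM ; no-port MEM/MEM
t=3 i5:ld.MEM ; RAW+WAW r5
t=4 i6&i7:or.ALU;xor.ALU ; pair
t=5 i8:and.ALU ; RAW r4
t=6 i9&i10:or.ALU;sll.ALU ; pair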